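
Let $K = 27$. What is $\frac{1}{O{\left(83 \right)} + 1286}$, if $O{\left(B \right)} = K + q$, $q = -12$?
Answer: $\frac{1}{1301} \approx 0.00076864$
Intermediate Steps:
$O{\left(B \right)} = 15$ ($O{\left(B \right)} = 27 - 12 = 15$)
$\frac{1}{O{\left(83 \right)} + 1286} = \frac{1}{15 + 1286} = \frac{1}{1301}$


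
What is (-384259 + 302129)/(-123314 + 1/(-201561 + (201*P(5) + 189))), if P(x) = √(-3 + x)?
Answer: 410687523856976775600/616626340179455560489 - 16508130*√2/616626340179455560489 ≈ 0.66602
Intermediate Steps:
(-384259 + 302129)/(-123314 + 1/(-201561 + (201*P(5) + 189))) = (-384259 + 302129)/(-123314 + 1/(-201561 + (201*√(-3 + 5) + 189))) = -82130/(-123314 + 1/(-201561 + (201*√2 + 189))) = -82130/(-123314 + 1/(-201561 + (189 + 201*√2))) = -82130/(-123314 + 1/(-201372 + 201*√2))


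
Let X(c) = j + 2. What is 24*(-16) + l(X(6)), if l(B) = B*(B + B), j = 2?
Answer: -352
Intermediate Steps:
X(c) = 4 (X(c) = 2 + 2 = 4)
l(B) = 2*B² (l(B) = B*(2*B) = 2*B²)
24*(-16) + l(X(6)) = 24*(-16) + 2*4² = -384 + 2*16 = -384 + 32 = -352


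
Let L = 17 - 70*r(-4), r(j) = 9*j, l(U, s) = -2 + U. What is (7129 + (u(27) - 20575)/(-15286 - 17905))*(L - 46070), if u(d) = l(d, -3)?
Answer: -10301613814737/33191 ≈ -3.1037e+8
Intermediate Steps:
u(d) = -2 + d
L = 2537 (L = 17 - 630*(-4) = 17 - 70*(-36) = 17 + 2520 = 2537)
(7129 + (u(27) - 20575)/(-15286 - 17905))*(L - 46070) = (7129 + ((-2 + 27) - 20575)/(-15286 - 17905))*(2537 - 46070) = (7129 + (25 - 20575)/(-33191))*(-43533) = (7129 - 20550*(-1/33191))*(-43533) = (7129 + 20550/33191)*(-43533) = (236639189/33191)*(-43533) = -10301613814737/33191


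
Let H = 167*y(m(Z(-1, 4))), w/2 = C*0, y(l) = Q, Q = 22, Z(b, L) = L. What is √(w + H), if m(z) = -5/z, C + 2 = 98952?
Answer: √3674 ≈ 60.614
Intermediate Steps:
C = 98950 (C = -2 + 98952 = 98950)
y(l) = 22
w = 0 (w = 2*(98950*0) = 2*0 = 0)
H = 3674 (H = 167*22 = 3674)
√(w + H) = √(0 + 3674) = √3674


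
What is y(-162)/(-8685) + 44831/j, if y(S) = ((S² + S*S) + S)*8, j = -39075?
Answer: -372143663/7541475 ≈ -49.346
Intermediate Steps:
y(S) = 8*S + 16*S² (y(S) = ((S² + S²) + S)*8 = (2*S² + S)*8 = (S + 2*S²)*8 = 8*S + 16*S²)
y(-162)/(-8685) + 44831/j = (8*(-162)*(1 + 2*(-162)))/(-8685) + 44831/(-39075) = (8*(-162)*(1 - 324))*(-1/8685) + 44831*(-1/39075) = (8*(-162)*(-323))*(-1/8685) - 44831/39075 = 418608*(-1/8685) - 44831/39075 = -46512/965 - 44831/39075 = -372143663/7541475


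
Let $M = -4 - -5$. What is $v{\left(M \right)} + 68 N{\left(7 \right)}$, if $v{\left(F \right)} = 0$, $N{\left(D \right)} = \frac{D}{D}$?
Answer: $68$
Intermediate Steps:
$N{\left(D \right)} = 1$
$M = 1$ ($M = -4 + 5 = 1$)
$v{\left(M \right)} + 68 N{\left(7 \right)} = 0 + 68 \cdot 1 = 0 + 68 = 68$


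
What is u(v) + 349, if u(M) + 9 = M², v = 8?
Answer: 404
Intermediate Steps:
u(M) = -9 + M²
u(v) + 349 = (-9 + 8²) + 349 = (-9 + 64) + 349 = 55 + 349 = 404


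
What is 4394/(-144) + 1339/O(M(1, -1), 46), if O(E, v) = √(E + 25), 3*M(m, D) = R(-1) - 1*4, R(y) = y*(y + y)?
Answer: -2197/72 + 1339*√219/73 ≈ 240.93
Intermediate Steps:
R(y) = 2*y² (R(y) = y*(2*y) = 2*y²)
M(m, D) = -⅔ (M(m, D) = (2*(-1)² - 1*4)/3 = (2*1 - 4)/3 = (2 - 4)/3 = (⅓)*(-2) = -⅔)
O(E, v) = √(25 + E)
4394/(-144) + 1339/O(M(1, -1), 46) = 4394/(-144) + 1339/(√(25 - ⅔)) = 4394*(-1/144) + 1339/(√(73/3)) = -2197/72 + 1339/((√219/3)) = -2197/72 + 1339*(√219/73) = -2197/72 + 1339*√219/73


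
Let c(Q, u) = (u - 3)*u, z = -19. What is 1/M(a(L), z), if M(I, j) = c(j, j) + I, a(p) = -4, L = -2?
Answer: 1/414 ≈ 0.0024155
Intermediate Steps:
c(Q, u) = u*(-3 + u) (c(Q, u) = (-3 + u)*u = u*(-3 + u))
M(I, j) = I + j*(-3 + j) (M(I, j) = j*(-3 + j) + I = I + j*(-3 + j))
1/M(a(L), z) = 1/(-4 - 19*(-3 - 19)) = 1/(-4 - 19*(-22)) = 1/(-4 + 418) = 1/414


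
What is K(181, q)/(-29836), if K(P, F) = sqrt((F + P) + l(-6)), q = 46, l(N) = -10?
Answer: -sqrt(217)/29836 ≈ -0.00049373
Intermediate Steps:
K(P, F) = sqrt(-10 + F + P) (K(P, F) = sqrt((F + P) - 10) = sqrt(-10 + F + P))
K(181, q)/(-29836) = sqrt(-10 + 46 + 181)/(-29836) = sqrt(217)*(-1/29836) = -sqrt(217)/29836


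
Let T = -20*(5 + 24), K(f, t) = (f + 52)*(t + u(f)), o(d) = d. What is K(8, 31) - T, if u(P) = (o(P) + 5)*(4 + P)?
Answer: 11800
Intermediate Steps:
u(P) = (4 + P)*(5 + P) (u(P) = (P + 5)*(4 + P) = (5 + P)*(4 + P) = (4 + P)*(5 + P))
K(f, t) = (52 + f)*(20 + t + f² + 9*f) (K(f, t) = (f + 52)*(t + (20 + f² + 9*f)) = (52 + f)*(20 + t + f² + 9*f))
T = -580 (T = -20*29 = -580)
K(8, 31) - T = (1040 + 8³ + 52*31 + 61*8² + 488*8 + 8*31) - 1*(-580) = (1040 + 512 + 1612 + 61*64 + 3904 + 248) + 580 = (1040 + 512 + 1612 + 3904 + 3904 + 248) + 580 = 11220 + 580 = 11800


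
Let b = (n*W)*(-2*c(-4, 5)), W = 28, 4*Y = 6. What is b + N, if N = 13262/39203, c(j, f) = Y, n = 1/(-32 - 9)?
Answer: 3836794/1607323 ≈ 2.3871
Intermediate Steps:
n = -1/41 (n = 1/(-41) = -1/41 ≈ -0.024390)
Y = 3/2 (Y = (1/4)*6 = 3/2 ≈ 1.5000)
c(j, f) = 3/2
N = 13262/39203 (N = 13262*(1/39203) = 13262/39203 ≈ 0.33829)
b = 84/41 (b = (-1/41*28)*(-2*3/2) = -28/41*(-3) = 84/41 ≈ 2.0488)
b + N = 84/41 + 13262/39203 = 3836794/1607323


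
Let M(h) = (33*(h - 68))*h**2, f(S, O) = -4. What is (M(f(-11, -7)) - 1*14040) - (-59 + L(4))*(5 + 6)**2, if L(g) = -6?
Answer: -44191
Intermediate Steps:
M(h) = h**2*(-2244 + 33*h) (M(h) = (33*(-68 + h))*h**2 = (-2244 + 33*h)*h**2 = h**2*(-2244 + 33*h))
(M(f(-11, -7)) - 1*14040) - (-59 + L(4))*(5 + 6)**2 = (33*(-4)**2*(-68 - 4) - 1*14040) - (-59 - 6)*(5 + 6)**2 = (33*16*(-72) - 14040) - (-65)*11**2 = (-38016 - 14040) - (-65)*121 = -52056 - 1*(-7865) = -52056 + 7865 = -44191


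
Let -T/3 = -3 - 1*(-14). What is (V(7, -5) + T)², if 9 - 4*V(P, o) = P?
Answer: 4225/4 ≈ 1056.3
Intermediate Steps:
V(P, o) = 9/4 - P/4
T = -33 (T = -3*(-3 - 1*(-14)) = -3*(-3 + 14) = -3*11 = -33)
(V(7, -5) + T)² = ((9/4 - ¼*7) - 33)² = ((9/4 - 7/4) - 33)² = (½ - 33)² = (-65/2)² = 4225/4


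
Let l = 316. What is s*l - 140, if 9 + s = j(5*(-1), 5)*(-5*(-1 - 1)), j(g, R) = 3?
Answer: 6496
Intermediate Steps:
s = 21 (s = -9 + 3*(-5*(-1 - 1)) = -9 + 3*(-5*(-2)) = -9 + 3*10 = -9 + 30 = 21)
s*l - 140 = 21*316 - 140 = 6636 - 140 = 6496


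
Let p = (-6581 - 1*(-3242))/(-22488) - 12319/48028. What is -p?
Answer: 9722015/90004472 ≈ 0.10802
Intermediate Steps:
p = -9722015/90004472 (p = (-6581 + 3242)*(-1/22488) - 12319*1/48028 = -3339*(-1/22488) - 12319/48028 = 1113/7496 - 12319/48028 = -9722015/90004472 ≈ -0.10802)
-p = -1*(-9722015/90004472) = 9722015/90004472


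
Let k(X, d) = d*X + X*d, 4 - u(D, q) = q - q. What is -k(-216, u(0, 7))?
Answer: 1728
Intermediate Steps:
u(D, q) = 4 (u(D, q) = 4 - (q - q) = 4 - 1*0 = 4 + 0 = 4)
k(X, d) = 2*X*d (k(X, d) = X*d + X*d = 2*X*d)
-k(-216, u(0, 7)) = -2*(-216)*4 = -1*(-1728) = 1728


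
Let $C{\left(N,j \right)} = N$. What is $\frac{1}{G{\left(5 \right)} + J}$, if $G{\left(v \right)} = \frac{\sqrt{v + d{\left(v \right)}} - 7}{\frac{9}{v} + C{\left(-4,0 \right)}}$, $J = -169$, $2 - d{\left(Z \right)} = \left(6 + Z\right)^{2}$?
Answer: $- \frac{176}{29209} + \frac{55 i \sqrt{114}}{3329826} \approx -0.0060255 + 0.00017636 i$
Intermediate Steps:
$d{\left(Z \right)} = 2 - \left(6 + Z\right)^{2}$
$G{\left(v \right)} = \frac{-7 + \sqrt{2 + v - \left(6 + v\right)^{2}}}{-4 + \frac{9}{v}}$ ($G{\left(v \right)} = \frac{\sqrt{v - \left(-2 + \left(6 + v\right)^{2}\right)} - 7}{\frac{9}{v} - 4} = \frac{\sqrt{2 + v - \left(6 + v\right)^{2}} - 7}{-4 + \frac{9}{v}} = \frac{-7 + \sqrt{2 + v - \left(6 + v\right)^{2}}}{-4 + \frac{9}{v}}$)
$\frac{1}{G{\left(5 \right)} + J} = \frac{1}{\frac{5 \left(-7 + \sqrt{2 + 5 - \left(6 + 5\right)^{2}}\right)}{9 - 20} - 169} = \frac{1}{\frac{5 \left(-7 + \sqrt{2 + 5 - 11^{2}}\right)}{9 - 20} - 169} = \frac{1}{\frac{5 \left(-7 + \sqrt{2 + 5 - 121}\right)}{-11} - 169} = \frac{1}{5 \left(- \frac{1}{11}\right) \left(-7 + \sqrt{2 + 5 - 121}\right) - 169} = \frac{1}{5 \left(- \frac{1}{11}\right) \left(-7 + \sqrt{-114}\right) - 169} = \frac{1}{5 \left(- \frac{1}{11}\right) \left(-7 + i \sqrt{114}\right) - 169} = \frac{1}{\left(\frac{35}{11} - \frac{5 i \sqrt{114}}{11}\right) - 169} = \frac{1}{- \frac{1824}{11} - \frac{5 i \sqrt{114}}{11}}$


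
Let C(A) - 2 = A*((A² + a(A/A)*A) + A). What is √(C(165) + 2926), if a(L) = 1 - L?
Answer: √4522278 ≈ 2126.6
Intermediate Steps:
C(A) = 2 + A*(A + A²) (C(A) = 2 + A*((A² + (1 - A/A)*A) + A) = 2 + A*((A² + (1 - 1*1)*A) + A) = 2 + A*((A² + (1 - 1)*A) + A) = 2 + A*((A² + 0*A) + A) = 2 + A*((A² + 0) + A) = 2 + A*(A² + A) = 2 + A*(A + A²))
√(C(165) + 2926) = √((2 + 165² + 165³) + 2926) = √((2 + 27225 + 4492125) + 2926) = √(4519352 + 2926) = √4522278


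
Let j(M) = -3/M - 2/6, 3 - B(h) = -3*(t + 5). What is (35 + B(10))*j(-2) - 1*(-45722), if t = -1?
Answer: 137341/3 ≈ 45780.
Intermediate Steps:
B(h) = 15 (B(h) = 3 - (-3)*(-1 + 5) = 3 - (-3)*4 = 3 - 1*(-12) = 3 + 12 = 15)
j(M) = -⅓ - 3/M (j(M) = -3/M - 2*⅙ = -3/M - ⅓ = -⅓ - 3/M)
(35 + B(10))*j(-2) - 1*(-45722) = (35 + 15)*((⅓)*(-9 - 1*(-2))/(-2)) - 1*(-45722) = 50*((⅓)*(-½)*(-9 + 2)) + 45722 = 50*((⅓)*(-½)*(-7)) + 45722 = 50*(7/6) + 45722 = 175/3 + 45722 = 137341/3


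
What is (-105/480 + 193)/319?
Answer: 6169/10208 ≈ 0.60433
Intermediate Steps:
(-105/480 + 193)/319 = (-105*1/480 + 193)/319 = (-7/32 + 193)/319 = (1/319)*(6169/32) = 6169/10208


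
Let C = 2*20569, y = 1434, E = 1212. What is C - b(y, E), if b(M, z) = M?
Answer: 39704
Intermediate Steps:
C = 41138
C - b(y, E) = 41138 - 1*1434 = 41138 - 1434 = 39704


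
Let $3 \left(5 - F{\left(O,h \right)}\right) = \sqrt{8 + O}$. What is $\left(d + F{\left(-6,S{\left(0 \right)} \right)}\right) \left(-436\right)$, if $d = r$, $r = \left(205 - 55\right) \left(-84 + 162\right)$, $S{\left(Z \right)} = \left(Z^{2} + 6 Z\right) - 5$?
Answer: $-5103380 + \frac{436 \sqrt{2}}{3} \approx -5.1032 \cdot 10^{6}$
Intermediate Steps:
$S{\left(Z \right)} = -5 + Z^{2} + 6 Z$
$r = 11700$ ($r = 150 \cdot 78 = 11700$)
$F{\left(O,h \right)} = 5 - \frac{\sqrt{8 + O}}{3}$
$d = 11700$
$\left(d + F{\left(-6,S{\left(0 \right)} \right)}\right) \left(-436\right) = \left(11700 + \left(5 - \frac{\sqrt{8 - 6}}{3}\right)\right) \left(-436\right) = \left(11700 + \left(5 - \frac{\sqrt{2}}{3}\right)\right) \left(-436\right) = \left(11705 - \frac{\sqrt{2}}{3}\right) \left(-436\right) = -5103380 + \frac{436 \sqrt{2}}{3}$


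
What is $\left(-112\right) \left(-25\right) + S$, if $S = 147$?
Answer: $2947$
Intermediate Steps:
$\left(-112\right) \left(-25\right) + S = \left(-112\right) \left(-25\right) + 147 = 2800 + 147 = 2947$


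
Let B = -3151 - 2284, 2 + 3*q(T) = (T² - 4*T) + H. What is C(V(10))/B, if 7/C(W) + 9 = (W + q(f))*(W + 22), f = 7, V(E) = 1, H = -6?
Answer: -21/1853335 ≈ -1.1331e-5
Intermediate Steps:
q(T) = -8/3 - 4*T/3 + T²/3 (q(T) = -⅔ + ((T² - 4*T) - 6)/3 = -⅔ + (-6 + T² - 4*T)/3 = -⅔ + (-2 - 4*T/3 + T²/3) = -8/3 - 4*T/3 + T²/3)
B = -5435
C(W) = 7/(-9 + (22 + W)*(13/3 + W)) (C(W) = 7/(-9 + (W + (-8/3 - 4/3*7 + (⅓)*7²))*(W + 22)) = 7/(-9 + (W + (-8/3 - 28/3 + (⅓)*49))*(22 + W)) = 7/(-9 + (W + (-8/3 - 28/3 + 49/3))*(22 + W)) = 7/(-9 + (W + 13/3)*(22 + W)) = 7/(-9 + (13/3 + W)*(22 + W)) = 7/(-9 + (22 + W)*(13/3 + W)))
C(V(10))/B = (21/(259 + 3*1² + 79*1))/(-5435) = (21/(259 + 3*1 + 79))*(-1/5435) = (21/(259 + 3 + 79))*(-1/5435) = (21/341)*(-1/5435) = -21/1853335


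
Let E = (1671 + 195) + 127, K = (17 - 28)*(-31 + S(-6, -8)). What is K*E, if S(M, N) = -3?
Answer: 745382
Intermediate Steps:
K = 374 (K = (17 - 28)*(-31 - 3) = -11*(-34) = 374)
E = 1993 (E = 1866 + 127 = 1993)
K*E = 374*1993 = 745382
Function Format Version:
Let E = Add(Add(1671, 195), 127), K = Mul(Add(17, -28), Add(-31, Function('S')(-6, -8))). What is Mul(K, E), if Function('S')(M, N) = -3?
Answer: 745382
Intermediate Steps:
K = 374 (K = Mul(Add(17, -28), Add(-31, -3)) = Mul(-11, -34) = 374)
E = 1993 (E = Add(1866, 127) = 1993)
Mul(K, E) = Mul(374, 1993) = 745382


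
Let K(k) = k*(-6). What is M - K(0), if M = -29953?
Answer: -29953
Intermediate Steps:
K(k) = -6*k
M - K(0) = -29953 - (-6)*0 = -29953 - 1*0 = -29953 + 0 = -29953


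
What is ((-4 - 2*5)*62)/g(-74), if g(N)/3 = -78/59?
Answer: 25606/117 ≈ 218.85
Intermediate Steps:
g(N) = -234/59 (g(N) = 3*(-78/59) = -234/59)
((-4 - 2*5)*62)/g(-74) = ((-4 - 2*5)*62)/(-234/59) = ((-4 - 10)*62)*(-59/234) = -14*62*(-59/234) = -868*(-59/234) = 25606/117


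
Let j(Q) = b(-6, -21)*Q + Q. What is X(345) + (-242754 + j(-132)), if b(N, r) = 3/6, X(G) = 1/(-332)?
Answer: -80660065/332 ≈ -2.4295e+5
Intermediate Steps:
X(G) = -1/332
b(N, r) = ½ (b(N, r) = 3*(⅙) = ½)
j(Q) = 3*Q/2 (j(Q) = Q/2 + Q = 3*Q/2)
X(345) + (-242754 + j(-132)) = -1/332 + (-242754 + (3/2)*(-132)) = -1/332 + (-242754 - 198) = -1/332 - 242952 = -80660065/332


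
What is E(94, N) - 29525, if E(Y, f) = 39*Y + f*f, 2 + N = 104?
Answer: -15455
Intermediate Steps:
N = 102 (N = -2 + 104 = 102)
E(Y, f) = f² + 39*Y (E(Y, f) = 39*Y + f² = f² + 39*Y)
E(94, N) - 29525 = (102² + 39*94) - 29525 = (10404 + 3666) - 29525 = 14070 - 29525 = -15455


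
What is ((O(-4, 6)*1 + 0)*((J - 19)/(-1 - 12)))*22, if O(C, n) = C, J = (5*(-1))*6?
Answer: -4312/13 ≈ -331.69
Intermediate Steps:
J = -30 (J = -5*6 = -30)
((O(-4, 6)*1 + 0)*((J - 19)/(-1 - 12)))*22 = ((-4*1 + 0)*((-30 - 19)/(-1 - 12)))*22 = ((-4 + 0)*(-49/(-13)))*22 = -(-196)*(-1)/13*22 = -4*49/13*22 = -196/13*22 = -4312/13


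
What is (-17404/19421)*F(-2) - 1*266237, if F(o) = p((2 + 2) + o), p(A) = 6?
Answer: -5170693201/19421 ≈ -2.6624e+5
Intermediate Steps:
F(o) = 6
(-17404/19421)*F(-2) - 1*266237 = -17404/19421*6 - 1*266237 = -17404*1/19421*6 - 266237 = -17404/19421*6 - 266237 = -104424/19421 - 266237 = -5170693201/19421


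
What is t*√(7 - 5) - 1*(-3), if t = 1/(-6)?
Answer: 3 - √2/6 ≈ 2.7643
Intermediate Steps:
t = -⅙ ≈ -0.16667
t*√(7 - 5) - 1*(-3) = -√(7 - 5)/6 - 1*(-3) = -√2/6 + 3 = 3 - √2/6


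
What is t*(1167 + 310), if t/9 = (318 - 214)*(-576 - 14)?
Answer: -815658480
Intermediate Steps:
t = -552240 (t = 9*((318 - 214)*(-576 - 14)) = 9*(104*(-590)) = 9*(-61360) = -552240)
t*(1167 + 310) = -552240*(1167 + 310) = -552240*1477 = -815658480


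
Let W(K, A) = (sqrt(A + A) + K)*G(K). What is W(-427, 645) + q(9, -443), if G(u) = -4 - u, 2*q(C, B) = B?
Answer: -361685/2 + 423*sqrt(1290) ≈ -1.6565e+5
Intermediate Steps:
q(C, B) = B/2
W(K, A) = (-4 - K)*(K + sqrt(2)*sqrt(A)) (W(K, A) = (sqrt(A + A) + K)*(-4 - K) = (sqrt(2*A) + K)*(-4 - K) = (sqrt(2)*sqrt(A) + K)*(-4 - K) = (K + sqrt(2)*sqrt(A))*(-4 - K) = (-4 - K)*(K + sqrt(2)*sqrt(A)))
W(-427, 645) + q(9, -443) = -(4 - 427)*(-427 + sqrt(2)*sqrt(645)) + (1/2)*(-443) = -1*(-423)*(-427 + sqrt(1290)) - 443/2 = (-180621 + 423*sqrt(1290)) - 443/2 = -361685/2 + 423*sqrt(1290)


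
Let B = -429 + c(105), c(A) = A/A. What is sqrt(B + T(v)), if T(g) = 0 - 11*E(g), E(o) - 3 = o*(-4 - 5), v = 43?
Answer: 2*sqrt(949) ≈ 61.612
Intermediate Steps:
c(A) = 1
E(o) = 3 - 9*o (E(o) = 3 + o*(-4 - 5) = 3 + o*(-9) = 3 - 9*o)
B = -428 (B = -429 + 1 = -428)
T(g) = -33 + 99*g (T(g) = 0 - 11*(3 - 9*g) = 0 + (-33 + 99*g) = -33 + 99*g)
sqrt(B + T(v)) = sqrt(-428 + (-33 + 99*43)) = sqrt(-428 + (-33 + 4257)) = sqrt(-428 + 4224) = sqrt(3796) = 2*sqrt(949)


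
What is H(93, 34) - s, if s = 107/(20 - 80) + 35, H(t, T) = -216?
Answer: -14953/60 ≈ -249.22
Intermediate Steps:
s = 1993/60 (s = 107/(-60) + 35 = 107*(-1/60) + 35 = -107/60 + 35 = 1993/60 ≈ 33.217)
H(93, 34) - s = -216 - 1*1993/60 = -216 - 1993/60 = -14953/60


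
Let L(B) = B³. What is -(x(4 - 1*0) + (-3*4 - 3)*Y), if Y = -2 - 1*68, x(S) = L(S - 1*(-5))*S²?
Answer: -12714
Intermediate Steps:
x(S) = S²*(5 + S)³ (x(S) = (S - 1*(-5))³*S² = (S + 5)³*S² = (5 + S)³*S² = S²*(5 + S)³)
Y = -70 (Y = -2 - 68 = -70)
-(x(4 - 1*0) + (-3*4 - 3)*Y) = -((4 - 1*0)²*(5 + (4 - 1*0))³ + (-3*4 - 3)*(-70)) = -((4 + 0)²*(5 + (4 + 0))³ + (-12 - 3)*(-70)) = -(4²*(5 + 4)³ - 15*(-70)) = -(16*9³ + 1050) = -(16*729 + 1050) = -(11664 + 1050) = -1*12714 = -12714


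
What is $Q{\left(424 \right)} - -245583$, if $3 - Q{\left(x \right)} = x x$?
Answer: $65810$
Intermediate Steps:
$Q{\left(x \right)} = 3 - x^{2}$ ($Q{\left(x \right)} = 3 - x x = 3 - x^{2}$)
$Q{\left(424 \right)} - -245583 = \left(3 - 424^{2}\right) - -245583 = \left(3 - 179776\right) + 245583 = -179773 + 245583 = 65810$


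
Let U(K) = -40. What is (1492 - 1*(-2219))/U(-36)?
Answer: -3711/40 ≈ -92.775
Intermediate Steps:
(1492 - 1*(-2219))/U(-36) = (1492 - 1*(-2219))/(-40) = (1492 + 2219)*(-1/40) = 3711*(-1/40) = -3711/40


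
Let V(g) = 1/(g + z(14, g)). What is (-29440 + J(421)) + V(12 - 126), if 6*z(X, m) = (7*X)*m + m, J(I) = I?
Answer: -57892906/1995 ≈ -29019.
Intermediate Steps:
z(X, m) = m/6 + 7*X*m/6 (z(X, m) = ((7*X)*m + m)/6 = (7*X*m + m)/6 = (m + 7*X*m)/6 = m/6 + 7*X*m/6)
V(g) = 2/(35*g) (V(g) = 1/(g + g*(1 + 7*14)/6) = 1/(g + g*(1 + 98)/6) = 1/(g + (⅙)*g*99) = 1/(g + 33*g/2) = 1/(35*g/2) = 2/(35*g))
(-29440 + J(421)) + V(12 - 126) = (-29440 + 421) + 2/(35*(12 - 126)) = -29019 + (2/35)/(-114) = -29019 + (2/35)*(-1/114) = -29019 - 1/1995 = -57892906/1995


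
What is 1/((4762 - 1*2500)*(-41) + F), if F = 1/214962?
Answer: -214962/19936005803 ≈ -1.0783e-5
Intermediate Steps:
F = 1/214962 ≈ 4.6520e-6
1/((4762 - 1*2500)*(-41) + F) = 1/((4762 - 1*2500)*(-41) + 1/214962) = 1/((4762 - 2500)*(-41) + 1/214962) = 1/(2262*(-41) + 1/214962) = 1/(-92742 + 1/214962) = 1/(-19936005803/214962) = -214962/19936005803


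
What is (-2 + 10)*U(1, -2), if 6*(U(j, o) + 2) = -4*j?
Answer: -64/3 ≈ -21.333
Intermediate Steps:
U(j, o) = -2 - 2*j/3 (U(j, o) = -2 + (-4*j)/6 = -2 - 2*j/3)
(-2 + 10)*U(1, -2) = (-2 + 10)*(-2 - ⅔*1) = 8*(-2 - ⅔) = 8*(-8/3) = -64/3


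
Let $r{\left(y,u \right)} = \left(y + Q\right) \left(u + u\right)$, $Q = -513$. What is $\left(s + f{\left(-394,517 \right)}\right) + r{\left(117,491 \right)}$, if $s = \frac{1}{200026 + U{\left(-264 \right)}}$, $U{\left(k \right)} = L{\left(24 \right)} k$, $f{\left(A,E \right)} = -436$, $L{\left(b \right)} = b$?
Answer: $- \frac{75405066519}{193690} \approx -3.8931 \cdot 10^{5}$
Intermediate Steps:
$U{\left(k \right)} = 24 k$
$r{\left(y,u \right)} = 2 u \left(-513 + y\right)$ ($r{\left(y,u \right)} = \left(y - 513\right) \left(u + u\right) = \left(-513 + y\right) 2 u = 2 u \left(-513 + y\right)$)
$s = \frac{1}{193690}$ ($s = \frac{1}{200026 + 24 \left(-264\right)} = \frac{1}{200026 - 6336} = \frac{1}{193690} \approx 5.1629 \cdot 10^{-6}$)
$\left(s + f{\left(-394,517 \right)}\right) + r{\left(117,491 \right)} = \left(\frac{1}{193690} - 436\right) + 2 \cdot 491 \left(-513 + 117\right) = - \frac{84448839}{193690} + 2 \cdot 491 \left(-396\right) = - \frac{84448839}{193690} - 388872 = - \frac{75405066519}{193690}$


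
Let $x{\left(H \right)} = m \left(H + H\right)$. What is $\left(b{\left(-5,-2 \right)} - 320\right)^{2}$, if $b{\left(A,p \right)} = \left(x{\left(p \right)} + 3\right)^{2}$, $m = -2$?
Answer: $39601$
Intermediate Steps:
$x{\left(H \right)} = - 4 H$ ($x{\left(H \right)} = - 2 \left(H + H\right) = - 2 \cdot 2 H = - 4 H$)
$b{\left(A,p \right)} = \left(3 - 4 p\right)^{2}$ ($b{\left(A,p \right)} = \left(- 4 p + 3\right)^{2} = \left(3 - 4 p\right)^{2}$)
$\left(b{\left(-5,-2 \right)} - 320\right)^{2} = \left(\left(3 - -8\right)^{2} - 320\right)^{2} = \left(\left(3 + 8\right)^{2} - 320\right)^{2} = \left(11^{2} - 320\right)^{2} = \left(121 - 320\right)^{2} = \left(-199\right)^{2} = 39601$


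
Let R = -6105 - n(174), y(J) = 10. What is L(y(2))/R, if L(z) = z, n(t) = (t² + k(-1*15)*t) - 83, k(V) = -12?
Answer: -1/3421 ≈ -0.00029231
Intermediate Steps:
n(t) = -83 + t² - 12*t (n(t) = (t² - 12*t) - 83 = -83 + t² - 12*t)
R = -34210 (R = -6105 - (-83 + 174² - 12*174) = -6105 - (-83 + 30276 - 2088) = -6105 - 1*28105 = -6105 - 28105 = -34210)
L(y(2))/R = 10/(-34210) = 10*(-1/34210) = -1/3421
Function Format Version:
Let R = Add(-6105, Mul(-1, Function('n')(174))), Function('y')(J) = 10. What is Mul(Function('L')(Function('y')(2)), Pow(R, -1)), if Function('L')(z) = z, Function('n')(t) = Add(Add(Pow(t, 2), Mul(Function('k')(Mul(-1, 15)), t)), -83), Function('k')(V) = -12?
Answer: Rational(-1, 3421) ≈ -0.00029231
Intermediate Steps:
Function('n')(t) = Add(-83, Pow(t, 2), Mul(-12, t)) (Function('n')(t) = Add(Add(Pow(t, 2), Mul(-12, t)), -83) = Add(-83, Pow(t, 2), Mul(-12, t)))
R = -34210 (R = Add(-6105, Mul(-1, Add(-83, Pow(174, 2), Mul(-12, 174)))) = Add(-6105, Mul(-1, Add(-83, 30276, -2088))) = Add(-6105, Mul(-1, 28105)) = Add(-6105, -28105) = -34210)
Mul(Function('L')(Function('y')(2)), Pow(R, -1)) = Mul(10, Pow(-34210, -1)) = Mul(10, Rational(-1, 34210)) = Rational(-1, 3421)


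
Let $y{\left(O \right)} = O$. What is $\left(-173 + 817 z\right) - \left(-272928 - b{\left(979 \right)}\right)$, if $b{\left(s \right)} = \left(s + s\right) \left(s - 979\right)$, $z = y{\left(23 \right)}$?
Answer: $291546$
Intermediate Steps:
$z = 23$
$b{\left(s \right)} = 2 s \left(-979 + s\right)$
$\left(-173 + 817 z\right) - \left(-272928 - b{\left(979 \right)}\right) = \left(-173 + 817 \cdot 23\right) + \left(\left(2 \cdot 979 \left(-979 + 979\right) - -1037017\right) - 764089\right) = \left(-173 + 18791\right) - \left(-272928 + 0\right) = 18618 + \left(\left(0 + 1037017\right) - 764089\right) = 18618 + \left(1037017 - 764089\right) = 18618 + 272928 = 291546$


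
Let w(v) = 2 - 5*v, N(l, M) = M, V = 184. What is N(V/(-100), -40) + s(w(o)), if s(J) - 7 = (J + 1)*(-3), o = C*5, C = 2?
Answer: 108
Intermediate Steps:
o = 10 (o = 2*5 = 10)
s(J) = 4 - 3*J (s(J) = 7 + (J + 1)*(-3) = 7 + (1 + J)*(-3) = 7 + (-3 - 3*J) = 4 - 3*J)
N(V/(-100), -40) + s(w(o)) = -40 + (4 - 3*(2 - 5*10)) = -40 + (4 - 3*(2 - 50)) = -40 + (4 - 3*(-48)) = -40 + (4 + 144) = -40 + 148 = 108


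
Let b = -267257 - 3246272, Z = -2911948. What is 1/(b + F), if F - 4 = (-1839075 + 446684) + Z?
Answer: -1/7817864 ≈ -1.2791e-7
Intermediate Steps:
F = -4304335 (F = 4 + ((-1839075 + 446684) - 2911948) = 4 + (-1392391 - 2911948) = 4 - 4304339 = -4304335)
b = -3513529
1/(b + F) = 1/(-3513529 - 4304335) = 1/(-7817864) = -1/7817864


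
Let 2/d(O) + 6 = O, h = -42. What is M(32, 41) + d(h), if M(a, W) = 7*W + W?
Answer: 7871/24 ≈ 327.96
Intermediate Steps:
M(a, W) = 8*W
d(O) = 2/(-6 + O)
M(32, 41) + d(h) = 8*41 + 2/(-6 - 42) = 328 + 2/(-48) = 328 + 2*(-1/48) = 328 - 1/24 = 7871/24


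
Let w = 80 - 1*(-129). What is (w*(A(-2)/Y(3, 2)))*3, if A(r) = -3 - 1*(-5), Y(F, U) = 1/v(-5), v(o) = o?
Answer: -6270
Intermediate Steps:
Y(F, U) = -⅕ (Y(F, U) = 1/(-5) = -⅕)
A(r) = 2 (A(r) = -3 + 5 = 2)
w = 209 (w = 80 + 129 = 209)
(w*(A(-2)/Y(3, 2)))*3 = (209*(2/(-⅕)))*3 = (209*(2*(-5)))*3 = (209*(-10))*3 = -2090*3 = -6270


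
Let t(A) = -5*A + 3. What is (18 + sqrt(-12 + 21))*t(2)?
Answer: -147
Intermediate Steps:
t(A) = 3 - 5*A
(18 + sqrt(-12 + 21))*t(2) = (18 + sqrt(-12 + 21))*(3 - 5*2) = (18 + sqrt(9))*(3 - 10) = (18 + 3)*(-7) = 21*(-7) = -147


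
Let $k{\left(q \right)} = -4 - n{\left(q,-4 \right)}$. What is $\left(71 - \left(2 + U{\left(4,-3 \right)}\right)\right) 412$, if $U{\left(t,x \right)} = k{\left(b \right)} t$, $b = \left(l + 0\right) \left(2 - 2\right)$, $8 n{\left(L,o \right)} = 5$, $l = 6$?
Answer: $36050$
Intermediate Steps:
$n{\left(L,o \right)} = \frac{5}{8}$ ($n{\left(L,o \right)} = \frac{1}{8} \cdot 5 = \frac{5}{8}$)
$b = 0$ ($b = \left(6 + 0\right) \left(2 - 2\right) = 6 \cdot 0 = 0$)
$k{\left(q \right)} = - \frac{37}{8}$ ($k{\left(q \right)} = -4 - \frac{5}{8} = - \frac{37}{8}$)
$U{\left(t,x \right)} = - \frac{37 t}{8}$
$\left(71 - \left(2 + U{\left(4,-3 \right)}\right)\right) 412 = \left(71 - \left(2 - \frac{37}{2}\right)\right) 412 = \left(71 - - \frac{33}{2}\right) 412 = \left(71 + \frac{33}{2}\right) 412 = \frac{175}{2} \cdot 412 = 36050$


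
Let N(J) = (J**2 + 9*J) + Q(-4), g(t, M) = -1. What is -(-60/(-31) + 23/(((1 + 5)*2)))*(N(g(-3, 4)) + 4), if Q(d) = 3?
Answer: 1433/372 ≈ 3.8521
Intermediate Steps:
N(J) = 3 + J**2 + 9*J (N(J) = (J**2 + 9*J) + 3 = 3 + J**2 + 9*J)
-(-60/(-31) + 23/(((1 + 5)*2)))*(N(g(-3, 4)) + 4) = -(-60/(-31) + 23/(((1 + 5)*2)))*((3 + (-1)**2 + 9*(-1)) + 4) = -(-60*(-1/31) + 23/((6*2)))*((3 + 1 - 9) + 4) = -(60/31 + 23/12)*(-5 + 4) = -(60/31 + 23*(1/12))*(-1) = -(60/31 + 23/12)*(-1) = -1433*(-1)/372 = -1*(-1433/372) = 1433/372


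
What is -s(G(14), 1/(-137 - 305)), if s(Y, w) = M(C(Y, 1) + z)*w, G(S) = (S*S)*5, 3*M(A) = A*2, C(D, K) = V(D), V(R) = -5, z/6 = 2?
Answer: 7/663 ≈ 0.010558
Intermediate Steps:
z = 12 (z = 6*2 = 12)
C(D, K) = -5
M(A) = 2*A/3 (M(A) = (A*2)/3 = (2*A)/3 = 2*A/3)
G(S) = 5*S² (G(S) = S²*5 = 5*S²)
s(Y, w) = 14*w/3 (s(Y, w) = (2*(-5 + 12)/3)*w = ((⅔)*7)*w = 14*w/3)
-s(G(14), 1/(-137 - 305)) = -14/(3*(-137 - 305)) = -14/(3*(-442)) = -14*(-1)/(3*442) = -1*(-7/663) = 7/663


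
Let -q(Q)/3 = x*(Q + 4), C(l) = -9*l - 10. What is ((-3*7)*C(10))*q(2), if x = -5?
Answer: 189000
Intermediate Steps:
C(l) = -10 - 9*l
q(Q) = 60 + 15*Q (q(Q) = -(-15)*(Q + 4) = -(-15)*(4 + Q) = -3*(-20 - 5*Q) = 60 + 15*Q)
((-3*7)*C(10))*q(2) = ((-3*7)*(-10 - 9*10))*(60 + 15*2) = (-21*(-10 - 90))*(60 + 30) = -21*(-100)*90 = 2100*90 = 189000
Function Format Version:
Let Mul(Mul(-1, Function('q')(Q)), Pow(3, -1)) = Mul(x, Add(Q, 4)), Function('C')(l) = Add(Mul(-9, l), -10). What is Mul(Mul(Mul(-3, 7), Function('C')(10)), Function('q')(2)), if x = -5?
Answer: 189000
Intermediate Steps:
Function('C')(l) = Add(-10, Mul(-9, l))
Function('q')(Q) = Add(60, Mul(15, Q)) (Function('q')(Q) = Mul(-3, Mul(-5, Add(Q, 4))) = Mul(-3, Mul(-5, Add(4, Q))) = Mul(-3, Add(-20, Mul(-5, Q))) = Add(60, Mul(15, Q)))
Mul(Mul(Mul(-3, 7), Function('C')(10)), Function('q')(2)) = Mul(Mul(Mul(-3, 7), Add(-10, Mul(-9, 10))), Add(60, Mul(15, 2))) = Mul(Mul(-21, Add(-10, -90)), Add(60, 30)) = Mul(Mul(-21, -100), 90) = Mul(2100, 90) = 189000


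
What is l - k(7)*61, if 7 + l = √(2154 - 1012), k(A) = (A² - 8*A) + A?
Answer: -7 + √1142 ≈ 26.793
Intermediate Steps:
k(A) = A² - 7*A
l = -7 + √1142 (l = -7 + √(2154 - 1012) = -7 + √1142 ≈ 26.793)
l - k(7)*61 = (-7 + √1142) - 7*(-7 + 7)*61 = (-7 + √1142) - 7*0*61 = (-7 + √1142) - 0*61 = (-7 + √1142) - 1*0 = (-7 + √1142) + 0 = -7 + √1142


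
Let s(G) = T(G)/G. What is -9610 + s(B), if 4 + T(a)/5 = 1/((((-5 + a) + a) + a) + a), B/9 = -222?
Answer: -51182825905/5326002 ≈ -9610.0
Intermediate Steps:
B = -1998 (B = 9*(-222) = -1998)
T(a) = -20 + 5/(-5 + 4*a) (T(a) = -20 + 5/((((-5 + a) + a) + a) + a) = -20 + 5/(((-5 + 2*a) + a) + a) = -20 + 5/((-5 + 3*a) + a) = -20 + 5/(-5 + 4*a))
s(G) = 5*(21 - 16*G)/(G*(-5 + 4*G)) (s(G) = (5*(21 - 16*G)/(-5 + 4*G))/G = 5*(21 - 16*G)/(G*(-5 + 4*G)))
-9610 + s(B) = -9610 + 5*(21 - 16*(-1998))/(-1998*(-5 + 4*(-1998))) = -9610 + 5*(-1/1998)*(21 + 31968)/(-5 - 7992) = -9610 + 5*(-1/1998)*31989/(-7997) = -9610 + 5*(-1/1998)*(-1/7997)*31989 = -9610 + 53315/5326002 = -51182825905/5326002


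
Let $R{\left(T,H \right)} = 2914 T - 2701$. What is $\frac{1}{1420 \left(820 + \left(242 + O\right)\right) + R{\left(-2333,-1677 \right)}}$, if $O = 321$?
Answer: $- \frac{1}{4837203} \approx -2.0673 \cdot 10^{-7}$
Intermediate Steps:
$R{\left(T,H \right)} = -2701 + 2914 T$
$\frac{1}{1420 \left(820 + \left(242 + O\right)\right) + R{\left(-2333,-1677 \right)}} = \frac{1}{1420 \left(820 + \left(242 + 321\right)\right) + \left(-2701 + 2914 \left(-2333\right)\right)} = \frac{1}{1420 \left(820 + 563\right) - 6801063} = \frac{1}{1420 \cdot 1383 - 6801063} = \frac{1}{1963860 - 6801063} = \frac{1}{-4837203} = - \frac{1}{4837203}$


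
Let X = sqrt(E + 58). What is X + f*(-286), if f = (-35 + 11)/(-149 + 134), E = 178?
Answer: -2288/5 + 2*sqrt(59) ≈ -442.24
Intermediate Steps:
X = 2*sqrt(59) (X = sqrt(178 + 58) = sqrt(236) = 2*sqrt(59) ≈ 15.362)
f = 8/5 (f = -24/(-15) = -24*(-1/15) = 8/5 ≈ 1.6000)
X + f*(-286) = 2*sqrt(59) + (8/5)*(-286) = 2*sqrt(59) - 2288/5 = -2288/5 + 2*sqrt(59)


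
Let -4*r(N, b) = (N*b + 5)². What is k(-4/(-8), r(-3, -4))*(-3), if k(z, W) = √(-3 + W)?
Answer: -3*I*√301/2 ≈ -26.024*I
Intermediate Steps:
r(N, b) = -(5 + N*b)²/4 (r(N, b) = -(N*b + 5)²/4 = -(5 + N*b)²/4)
k(-4/(-8), r(-3, -4))*(-3) = √(-3 - (5 - 3*(-4))²/4)*(-3) = √(-3 - (5 + 12)²/4)*(-3) = √(-3 - ¼*17²)*(-3) = √(-3 - ¼*289)*(-3) = √(-3 - 289/4)*(-3) = √(-301/4)*(-3) = (I*√301/2)*(-3) = -3*I*√301/2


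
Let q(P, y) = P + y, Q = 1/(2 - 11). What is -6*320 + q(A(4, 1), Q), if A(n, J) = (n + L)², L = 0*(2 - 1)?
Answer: -17137/9 ≈ -1904.1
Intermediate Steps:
L = 0 (L = 0*1 = 0)
A(n, J) = n² (A(n, J) = (n + 0)² = n²)
Q = -⅑ (Q = 1/(-9) = -⅑ ≈ -0.11111)
-6*320 + q(A(4, 1), Q) = -6*320 + (4² - ⅑) = -1920 + (16 - ⅑) = -1920 + 143/9 = -17137/9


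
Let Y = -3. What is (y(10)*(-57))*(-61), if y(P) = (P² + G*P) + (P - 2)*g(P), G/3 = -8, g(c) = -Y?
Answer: -403332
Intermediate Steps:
g(c) = 3 (g(c) = -1*(-3) = 3)
G = -24 (G = 3*(-8) = -24)
y(P) = -6 + P² - 21*P (y(P) = (P² - 24*P) + (P - 2)*3 = (P² - 24*P) + (-2 + P)*3 = (P² - 24*P) + (-6 + 3*P) = -6 + P² - 21*P)
(y(10)*(-57))*(-61) = ((-6 + 10² - 21*10)*(-57))*(-61) = ((-6 + 100 - 210)*(-57))*(-61) = -116*(-57)*(-61) = 6612*(-61) = -403332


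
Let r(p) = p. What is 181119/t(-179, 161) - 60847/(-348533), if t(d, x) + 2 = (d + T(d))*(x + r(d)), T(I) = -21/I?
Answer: 11334592762127/200755705066 ≈ 56.460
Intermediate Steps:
t(d, x) = -2 + (d + x)*(d - 21/d) (t(d, x) = -2 + (d - 21/d)*(x + d) = -2 + (d - 21/d)*(d + x) = -2 + (d + x)*(d - 21/d))
181119/t(-179, 161) - 60847/(-348533) = 181119/(-23 + (-179)**2 - 179*161 - 21*161/(-179)) - 60847/(-348533) = 181119/(-23 + 32041 - 28819 - 21*161*(-1/179)) - 60847*(-1/348533) = 181119/(-23 + 32041 - 28819 + 3381/179) + 60847/348533 = 181119/(576002/179) + 60847/348533 = 181119*(179/576002) + 60847/348533 = 32420301/576002 + 60847/348533 = 11334592762127/200755705066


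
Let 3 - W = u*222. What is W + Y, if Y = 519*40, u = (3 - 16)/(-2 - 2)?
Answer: 40083/2 ≈ 20042.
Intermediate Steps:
u = 13/4 (u = -13/(-4) = -13*(-1/4) = 13/4 ≈ 3.2500)
Y = 20760
W = -1437/2 (W = 3 - 13*222/4 = 3 - 1*1443/2 = 3 - 1443/2 = -1437/2 ≈ -718.50)
W + Y = -1437/2 + 20760 = 40083/2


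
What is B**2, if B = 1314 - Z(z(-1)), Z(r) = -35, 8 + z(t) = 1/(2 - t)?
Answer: 1819801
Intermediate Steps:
z(t) = -8 + 1/(2 - t)
B = 1349 (B = 1314 - 1*(-35) = 1314 + 35 = 1349)
B**2 = 1349**2 = 1819801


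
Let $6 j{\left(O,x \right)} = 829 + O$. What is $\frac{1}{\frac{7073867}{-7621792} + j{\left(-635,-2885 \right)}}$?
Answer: $\frac{22865376}{718092223} \approx 0.031842$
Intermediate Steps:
$j{\left(O,x \right)} = \frac{829}{6} + \frac{O}{6}$ ($j{\left(O,x \right)} = \frac{829 + O}{6} = \frac{829}{6} + \frac{O}{6}$)
$\frac{1}{\frac{7073867}{-7621792} + j{\left(-635,-2885 \right)}} = \frac{1}{\frac{7073867}{-7621792} + \left(\frac{829}{6} + \frac{1}{6} \left(-635\right)\right)} = \frac{1}{7073867 \left(- \frac{1}{7621792}\right) + \left(\frac{829}{6} - \frac{635}{6}\right)} = \frac{1}{- \frac{7073867}{7621792} + \frac{97}{3}} = \frac{1}{\frac{718092223}{22865376}} = \frac{22865376}{718092223}$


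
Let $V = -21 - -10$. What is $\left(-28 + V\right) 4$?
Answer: $-156$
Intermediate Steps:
$V = -11$ ($V = -21 + 10 = -11$)
$\left(-28 + V\right) 4 = \left(-28 - 11\right) 4 = \left(-39\right) 4 = -156$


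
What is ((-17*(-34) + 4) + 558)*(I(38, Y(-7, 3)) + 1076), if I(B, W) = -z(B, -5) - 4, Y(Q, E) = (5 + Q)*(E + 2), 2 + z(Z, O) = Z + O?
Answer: 1186740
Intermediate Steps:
z(Z, O) = -2 + O + Z (z(Z, O) = -2 + (Z + O) = -2 + (O + Z) = -2 + O + Z)
Y(Q, E) = (2 + E)*(5 + Q) (Y(Q, E) = (5 + Q)*(2 + E) = (2 + E)*(5 + Q))
I(B, W) = 3 - B (I(B, W) = -(-2 - 5 + B) - 4 = -(-7 + B) - 4 = (7 - B) - 4 = 3 - B)
((-17*(-34) + 4) + 558)*(I(38, Y(-7, 3)) + 1076) = ((-17*(-34) + 4) + 558)*((3 - 1*38) + 1076) = ((578 + 4) + 558)*((3 - 38) + 1076) = (582 + 558)*(-35 + 1076) = 1140*1041 = 1186740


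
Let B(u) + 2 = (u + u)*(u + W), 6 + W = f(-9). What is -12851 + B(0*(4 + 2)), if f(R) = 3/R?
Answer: -12853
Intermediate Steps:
W = -19/3 (W = -6 + 3/(-9) = -6 + 3*(-⅑) = -6 - ⅓ = -19/3 ≈ -6.3333)
B(u) = -2 + 2*u*(-19/3 + u) (B(u) = -2 + (u + u)*(u - 19/3) = -2 + (2*u)*(-19/3 + u) = -2 + 2*u*(-19/3 + u))
-12851 + B(0*(4 + 2)) = -12851 + (-2 + 2*(0*(4 + 2))² - 0*(4 + 2)) = -12851 + (-2 + 2*(0*6)² - 0*6) = -12851 + (-2 + 2*0² - 38/3*0) = -12851 + (-2 + 2*0 + 0) = -12851 + (-2 + 0 + 0) = -12851 - 2 = -12853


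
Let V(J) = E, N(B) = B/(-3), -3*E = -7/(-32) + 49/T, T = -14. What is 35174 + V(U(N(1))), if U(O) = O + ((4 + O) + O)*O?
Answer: 1125603/32 ≈ 35175.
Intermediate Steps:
E = 35/32 (E = -(-7/(-32) + 49/(-14))/3 = -(-7*(-1/32) + 49*(-1/14))/3 = -(7/32 - 7/2)/3 = -1/3*(-105/32) = 35/32 ≈ 1.0938)
N(B) = -B/3 (N(B) = B*(-1/3) = -B/3)
U(O) = O + O*(4 + 2*O) (U(O) = O + (4 + 2*O)*O = O + O*(4 + 2*O))
V(J) = 35/32
35174 + V(U(N(1))) = 35174 + 35/32 = 1125603/32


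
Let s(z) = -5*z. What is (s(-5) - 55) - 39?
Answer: -69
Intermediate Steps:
(s(-5) - 55) - 39 = (-5*(-5) - 55) - 39 = (25 - 55) - 39 = -30 - 39 = -69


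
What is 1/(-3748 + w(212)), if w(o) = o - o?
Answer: -1/3748 ≈ -0.00026681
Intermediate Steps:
w(o) = 0
1/(-3748 + w(212)) = 1/(-3748 + 0) = 1/(-3748) = -1/3748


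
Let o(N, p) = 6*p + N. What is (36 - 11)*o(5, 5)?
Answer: 875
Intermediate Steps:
o(N, p) = N + 6*p
(36 - 11)*o(5, 5) = (36 - 11)*(5 + 6*5) = 25*(5 + 30) = 25*35 = 875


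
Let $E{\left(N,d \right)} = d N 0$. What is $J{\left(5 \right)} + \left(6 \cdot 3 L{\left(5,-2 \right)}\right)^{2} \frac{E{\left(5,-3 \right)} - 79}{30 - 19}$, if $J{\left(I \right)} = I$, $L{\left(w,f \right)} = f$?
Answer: $- \frac{102329}{11} \approx -9302.6$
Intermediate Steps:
$E{\left(N,d \right)} = 0$ ($E{\left(N,d \right)} = N d 0 = 0$)
$J{\left(5 \right)} + \left(6 \cdot 3 L{\left(5,-2 \right)}\right)^{2} \frac{E{\left(5,-3 \right)} - 79}{30 - 19} = 5 + \left(6 \cdot 3 \left(-2\right)\right)^{2} \frac{0 - 79}{30 - 19} = 5 + \left(18 \left(-2\right)\right)^{2} \left(- \frac{79}{11}\right) = 5 + \left(-36\right)^{2} \left(\left(-79\right) \frac{1}{11}\right) = 5 + 1296 \left(- \frac{79}{11}\right) = 5 - \frac{102384}{11} = - \frac{102329}{11}$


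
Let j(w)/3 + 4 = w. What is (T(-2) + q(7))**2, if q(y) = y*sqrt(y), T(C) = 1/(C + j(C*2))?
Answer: 231869/676 - 7*sqrt(7)/13 ≈ 341.58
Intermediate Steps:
j(w) = -12 + 3*w
T(C) = 1/(-12 + 7*C) (T(C) = 1/(C + (-12 + 3*(C*2))) = 1/(C + (-12 + 3*(2*C))) = 1/(C + (-12 + 6*C)) = 1/(-12 + 7*C))
q(y) = y**(3/2)
(T(-2) + q(7))**2 = (1/(-12 + 7*(-2)) + 7**(3/2))**2 = (1/(-12 - 14) + 7*sqrt(7))**2 = (1/(-26) + 7*sqrt(7))**2 = (-1/26 + 7*sqrt(7))**2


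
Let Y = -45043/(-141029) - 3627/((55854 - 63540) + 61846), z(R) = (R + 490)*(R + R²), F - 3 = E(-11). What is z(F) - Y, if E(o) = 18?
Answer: 1803223229735783/7638130640 ≈ 2.3608e+5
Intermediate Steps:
F = 21 (F = 3 + 18 = 21)
z(R) = (490 + R)*(R + R²)
Y = 1928016697/7638130640 (Y = -45043*(-1/141029) - 3627/(-7686 + 61846) = 45043/141029 - 3627/54160 = 1928016697/7638130640 ≈ 0.25242)
z(F) - Y = 21*(490 + 21² + 491*21) - 1*1928016697/7638130640 = 21*(490 + 441 + 10311) - 1928016697/7638130640 = 21*11242 - 1928016697/7638130640 = 236082 - 1928016697/7638130640 = 1803223229735783/7638130640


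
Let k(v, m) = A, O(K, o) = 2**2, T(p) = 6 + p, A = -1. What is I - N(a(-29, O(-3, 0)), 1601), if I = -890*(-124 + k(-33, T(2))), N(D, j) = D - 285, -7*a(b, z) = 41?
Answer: 780786/7 ≈ 1.1154e+5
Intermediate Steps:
O(K, o) = 4
k(v, m) = -1
a(b, z) = -41/7 (a(b, z) = -1/7*41 = -41/7)
N(D, j) = -285 + D
I = 111250 (I = -890*(-124 - 1) = -890*(-125) = 111250)
I - N(a(-29, O(-3, 0)), 1601) = 111250 - (-285 - 41/7) = 111250 - 1*(-2036/7) = 111250 + 2036/7 = 780786/7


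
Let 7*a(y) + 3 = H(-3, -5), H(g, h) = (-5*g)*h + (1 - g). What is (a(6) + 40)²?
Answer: 42436/49 ≈ 866.04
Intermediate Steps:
H(g, h) = 1 - g - 5*g*h (H(g, h) = -5*g*h + (1 - g) = 1 - g - 5*g*h)
a(y) = -74/7 (a(y) = -3/7 + (1 - 1*(-3) - 5*(-3)*(-5))/7 = -3/7 + (1 + 3 - 75)/7 = -3/7 + (⅐)*(-71) = -3/7 - 71/7 = -74/7)
(a(6) + 40)² = (-74/7 + 40)² = (206/7)² = 42436/49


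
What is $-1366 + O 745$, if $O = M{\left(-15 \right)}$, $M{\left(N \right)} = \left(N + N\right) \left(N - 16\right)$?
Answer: $691484$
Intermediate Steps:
$M{\left(N \right)} = 2 N \left(-16 + N\right)$
$O = 930$ ($O = 2 \left(-15\right) \left(-16 - 15\right) = 2 \left(-15\right) \left(-31\right) = 930$)
$-1366 + O 745 = -1366 + 930 \cdot 745 = -1366 + 692850 = 691484$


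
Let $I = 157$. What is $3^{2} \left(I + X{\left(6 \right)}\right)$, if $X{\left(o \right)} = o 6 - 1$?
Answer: $1728$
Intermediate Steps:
$X{\left(o \right)} = -1 + 6 o$ ($X{\left(o \right)} = 6 o - 1 = -1 + 6 o$)
$3^{2} \left(I + X{\left(6 \right)}\right) = 3^{2} \left(157 + \left(-1 + 6 \cdot 6\right)\right) = 9 \left(157 + \left(-1 + 36\right)\right) = 9 \left(157 + 35\right) = 9 \cdot 192 = 1728$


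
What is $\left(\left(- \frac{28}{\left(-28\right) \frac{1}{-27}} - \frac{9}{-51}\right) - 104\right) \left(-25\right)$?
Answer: $\frac{55600}{17} \approx 3270.6$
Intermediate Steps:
$\left(\left(- \frac{28}{\left(-28\right) \frac{1}{-27}} - \frac{9}{-51}\right) - 104\right) \left(-25\right) = \left(\left(- \frac{28}{\left(-28\right) \left(- \frac{1}{27}\right)} - - \frac{3}{17}\right) - 104\right) \left(-25\right) = \left(\left(- \frac{28}{\frac{28}{27}} + \frac{3}{17}\right) - 104\right) \left(-25\right) = \left(\left(\left(-28\right) \frac{27}{28} + \frac{3}{17}\right) - 104\right) \left(-25\right) = \left(\left(-27 + \frac{3}{17}\right) - 104\right) \left(-25\right) = \left(- \frac{456}{17} - 104\right) \left(-25\right) = \left(- \frac{2224}{17}\right) \left(-25\right) = \frac{55600}{17}$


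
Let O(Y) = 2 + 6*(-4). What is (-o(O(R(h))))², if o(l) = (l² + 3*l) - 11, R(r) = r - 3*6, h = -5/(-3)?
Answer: 165649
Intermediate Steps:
h = 5/3 (h = -5*(-⅓) = 5/3 ≈ 1.6667)
R(r) = -18 + r (R(r) = r - 18 = -18 + r)
O(Y) = -22 (O(Y) = 2 - 24 = -22)
o(l) = -11 + l² + 3*l
(-o(O(R(h))))² = (-(-11 + (-22)² + 3*(-22)))² = (-(-11 + 484 - 66))² = (-1*407)² = (-407)² = 165649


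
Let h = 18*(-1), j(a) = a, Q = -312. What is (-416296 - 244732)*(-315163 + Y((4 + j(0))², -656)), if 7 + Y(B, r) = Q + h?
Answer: 208554334000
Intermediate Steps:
h = -18
Y(B, r) = -337 (Y(B, r) = -7 + (-312 - 18) = -7 - 330 = -337)
(-416296 - 244732)*(-315163 + Y((4 + j(0))², -656)) = (-416296 - 244732)*(-315163 - 337) = -661028*(-315500) = 208554334000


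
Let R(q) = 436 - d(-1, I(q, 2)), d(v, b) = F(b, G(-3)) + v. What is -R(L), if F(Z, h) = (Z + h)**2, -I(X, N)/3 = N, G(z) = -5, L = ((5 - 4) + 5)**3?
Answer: -316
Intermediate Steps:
L = 216 (L = (1 + 5)**3 = 6**3 = 216)
I(X, N) = -3*N
d(v, b) = v + (-5 + b)**2 (d(v, b) = (b - 5)**2 + v = (-5 + b)**2 + v = v + (-5 + b)**2)
R(q) = 316 (R(q) = 436 - (-1 + (-5 - 3*2)**2) = 436 - (-1 + (-5 - 6)**2) = 436 - (-1 + (-11)**2) = 436 - (-1 + 121) = 436 - 1*120 = 436 - 120 = 316)
-R(L) = -1*316 = -316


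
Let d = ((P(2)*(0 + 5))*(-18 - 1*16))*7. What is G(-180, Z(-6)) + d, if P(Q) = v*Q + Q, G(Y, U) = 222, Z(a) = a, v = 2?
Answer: -6918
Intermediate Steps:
P(Q) = 3*Q (P(Q) = 2*Q + Q = 3*Q)
d = -7140 (d = (((3*2)*(0 + 5))*(-18 - 1*16))*7 = ((6*5)*(-18 - 16))*7 = (30*(-34))*7 = -1020*7 = -7140)
G(-180, Z(-6)) + d = 222 - 7140 = -6918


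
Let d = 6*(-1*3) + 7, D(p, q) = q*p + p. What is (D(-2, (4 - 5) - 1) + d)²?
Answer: 81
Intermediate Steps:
D(p, q) = p + p*q (D(p, q) = p*q + p = p + p*q)
d = -11 (d = 6*(-3) + 7 = -18 + 7 = -11)
(D(-2, (4 - 5) - 1) + d)² = (-2*(1 + ((4 - 5) - 1)) - 11)² = (-2*(1 + (-1 - 1)) - 11)² = (-2*(1 - 2) - 11)² = (-2*(-1) - 11)² = (2 - 11)² = (-9)² = 81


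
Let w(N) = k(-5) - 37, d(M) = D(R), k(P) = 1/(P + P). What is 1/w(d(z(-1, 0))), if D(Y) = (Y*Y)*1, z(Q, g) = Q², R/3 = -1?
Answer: -10/371 ≈ -0.026954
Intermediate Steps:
R = -3 (R = 3*(-1) = -3)
k(P) = 1/(2*P)
D(Y) = Y² (D(Y) = Y²*1 = Y²)
d(M) = 9 (d(M) = (-3)² = 9)
w(N) = -371/10 (w(N) = (½)/(-5) - 37 = (½)*(-⅕) - 37 = -⅒ - 37 = -371/10)
1/w(d(z(-1, 0))) = 1/(-371/10) = -10/371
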